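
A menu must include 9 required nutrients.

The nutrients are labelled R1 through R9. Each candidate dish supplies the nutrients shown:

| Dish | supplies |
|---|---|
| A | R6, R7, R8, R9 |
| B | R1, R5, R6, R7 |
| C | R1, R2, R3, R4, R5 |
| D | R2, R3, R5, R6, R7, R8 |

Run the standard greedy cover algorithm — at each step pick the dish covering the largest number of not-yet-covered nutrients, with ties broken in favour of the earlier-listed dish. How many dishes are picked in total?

3

Greedy: pick D (covers 6 new) → pick C (covers 2 new) → pick A (covers 1 new). Total picks: 3.
(The true minimum cover uses only 2 dishes, so greedy is not optimal here.)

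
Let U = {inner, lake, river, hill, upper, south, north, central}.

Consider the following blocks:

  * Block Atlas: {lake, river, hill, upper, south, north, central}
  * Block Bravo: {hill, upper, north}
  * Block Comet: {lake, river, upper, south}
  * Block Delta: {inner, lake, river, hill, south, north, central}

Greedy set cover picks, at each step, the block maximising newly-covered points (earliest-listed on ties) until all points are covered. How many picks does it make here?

2

Greedy: pick Atlas (covers 7 new) → pick Delta (covers 1 new). Total picks: 2.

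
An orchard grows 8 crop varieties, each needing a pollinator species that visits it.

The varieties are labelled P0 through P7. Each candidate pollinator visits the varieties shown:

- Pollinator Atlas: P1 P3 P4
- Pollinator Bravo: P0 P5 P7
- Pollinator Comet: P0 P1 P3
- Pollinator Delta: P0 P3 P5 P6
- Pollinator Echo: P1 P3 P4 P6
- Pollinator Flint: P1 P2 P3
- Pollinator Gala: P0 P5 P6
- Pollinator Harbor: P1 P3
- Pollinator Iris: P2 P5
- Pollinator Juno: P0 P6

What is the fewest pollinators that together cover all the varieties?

3

Bravo and Echo and Iris together: Bravo ∪ Echo ∪ Iris = {P0, P1, P2, P3, P4, P5, P6, P7} — every variety is covered.
Only Bravo contains P7, so Bravo is forced; the remaining 5 varieties need at least 2 more pollinators (each remaining pollinator adds at most 4) — so at least 3 pollinators are needed, and 3 is optimal.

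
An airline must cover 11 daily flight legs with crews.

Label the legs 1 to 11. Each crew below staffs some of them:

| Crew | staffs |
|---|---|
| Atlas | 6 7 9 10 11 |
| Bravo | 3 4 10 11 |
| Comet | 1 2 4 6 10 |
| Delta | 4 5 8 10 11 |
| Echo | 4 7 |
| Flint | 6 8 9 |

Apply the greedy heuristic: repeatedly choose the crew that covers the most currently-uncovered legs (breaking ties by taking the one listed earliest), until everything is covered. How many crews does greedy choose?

Greedy: pick Atlas (covers 5 new) → pick Comet (covers 3 new) → pick Delta (covers 2 new) → pick Bravo (covers 1 new). Total picks: 4.

4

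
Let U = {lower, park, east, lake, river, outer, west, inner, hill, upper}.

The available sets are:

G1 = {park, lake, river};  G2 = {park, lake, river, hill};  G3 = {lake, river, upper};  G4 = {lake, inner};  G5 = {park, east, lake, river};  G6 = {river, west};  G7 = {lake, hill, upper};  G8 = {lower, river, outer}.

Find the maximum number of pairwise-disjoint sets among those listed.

G4, G6 are pairwise disjoint (G4={lake,inner}; G6={river,west}).
Every remaining set overlaps one of these, and no 3 of the listed sets are pairwise disjoint, so 2 is the maximum.

2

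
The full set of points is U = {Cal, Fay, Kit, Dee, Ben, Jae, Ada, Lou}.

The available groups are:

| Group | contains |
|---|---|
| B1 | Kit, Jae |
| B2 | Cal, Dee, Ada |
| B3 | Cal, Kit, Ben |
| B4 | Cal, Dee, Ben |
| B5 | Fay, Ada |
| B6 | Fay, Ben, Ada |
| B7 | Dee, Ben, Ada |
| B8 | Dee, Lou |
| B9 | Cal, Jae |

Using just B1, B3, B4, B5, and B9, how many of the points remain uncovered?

Union of B1, B3, B4, B5, B9 = {Cal, Fay, Kit, Dee, Ben, Jae, Ada}.
Not covered: Lou — 1 point.

1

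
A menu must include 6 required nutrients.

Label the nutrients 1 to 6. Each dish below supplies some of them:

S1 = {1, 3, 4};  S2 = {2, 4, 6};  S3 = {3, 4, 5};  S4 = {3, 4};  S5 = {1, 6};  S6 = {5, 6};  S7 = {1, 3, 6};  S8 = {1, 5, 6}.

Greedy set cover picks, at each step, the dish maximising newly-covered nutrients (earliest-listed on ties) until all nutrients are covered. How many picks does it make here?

3

Greedy: pick S1 (covers 3 new) → pick S2 (covers 2 new) → pick S3 (covers 1 new). Total picks: 3.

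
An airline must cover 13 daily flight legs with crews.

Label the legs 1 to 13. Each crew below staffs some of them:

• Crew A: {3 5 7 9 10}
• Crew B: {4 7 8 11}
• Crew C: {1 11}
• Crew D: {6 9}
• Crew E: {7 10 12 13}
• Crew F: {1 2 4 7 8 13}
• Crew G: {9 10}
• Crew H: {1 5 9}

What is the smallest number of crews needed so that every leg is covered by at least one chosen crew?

Take {A, C, D, E, F}. Their union is {1, 2, 3, 4, 5, 6, 7, 8, 9, 10, 11, 12, 13}, which is all 13 legs.
No 4 of the 8 crews cover everything (all 70 combinations miss at least one leg), so 5 is optimal.

5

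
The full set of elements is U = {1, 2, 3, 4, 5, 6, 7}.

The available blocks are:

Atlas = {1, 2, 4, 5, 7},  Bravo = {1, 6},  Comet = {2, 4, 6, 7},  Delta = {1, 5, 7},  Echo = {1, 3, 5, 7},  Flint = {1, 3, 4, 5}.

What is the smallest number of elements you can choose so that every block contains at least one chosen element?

Take H = {5, 6}. Each listed block contains at least one of these, so H is a hitting set of size 2.
No single element lies in every block, so at least 2 are needed and 2 is optimal.

2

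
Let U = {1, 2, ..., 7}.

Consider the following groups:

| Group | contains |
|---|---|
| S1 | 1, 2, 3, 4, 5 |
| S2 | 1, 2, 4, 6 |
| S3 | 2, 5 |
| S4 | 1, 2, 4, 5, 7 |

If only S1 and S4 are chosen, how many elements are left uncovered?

Union of S1, S4 = {1, 2, 3, 4, 5, 7}.
Not covered: 6 — 1 element.

1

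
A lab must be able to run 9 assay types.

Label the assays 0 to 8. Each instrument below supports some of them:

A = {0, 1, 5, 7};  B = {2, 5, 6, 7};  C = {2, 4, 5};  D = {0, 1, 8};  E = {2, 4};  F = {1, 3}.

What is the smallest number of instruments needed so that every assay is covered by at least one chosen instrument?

B and D and E and F together: B ∪ D ∪ E ∪ F = {0, 1, 2, 3, 4, 5, 6, 7, 8} — every assay is covered.
No 3 of the 6 instruments cover everything (all 20 combinations miss at least one assay), so 4 is optimal.

4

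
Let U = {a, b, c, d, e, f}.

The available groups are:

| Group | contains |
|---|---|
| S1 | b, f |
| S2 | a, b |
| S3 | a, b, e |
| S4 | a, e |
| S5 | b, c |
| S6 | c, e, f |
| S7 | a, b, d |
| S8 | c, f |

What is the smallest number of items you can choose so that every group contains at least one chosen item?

The 3 items {b, c, e} hit every group.
No choice of 2 items meets every group, so 3 is the minimum.

3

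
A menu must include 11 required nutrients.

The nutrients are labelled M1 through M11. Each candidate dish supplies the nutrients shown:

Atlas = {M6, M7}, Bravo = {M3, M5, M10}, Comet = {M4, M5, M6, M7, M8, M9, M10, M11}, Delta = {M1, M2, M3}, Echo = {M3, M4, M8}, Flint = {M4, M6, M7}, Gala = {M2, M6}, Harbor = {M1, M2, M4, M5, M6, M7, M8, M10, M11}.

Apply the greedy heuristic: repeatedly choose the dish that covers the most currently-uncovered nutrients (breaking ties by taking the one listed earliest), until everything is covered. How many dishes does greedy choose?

3

Greedy: pick Harbor (covers 9 new) → pick Bravo (covers 1 new) → pick Comet (covers 1 new). Total picks: 3.
(The true minimum cover uses only 2 dishes, so greedy is not optimal here.)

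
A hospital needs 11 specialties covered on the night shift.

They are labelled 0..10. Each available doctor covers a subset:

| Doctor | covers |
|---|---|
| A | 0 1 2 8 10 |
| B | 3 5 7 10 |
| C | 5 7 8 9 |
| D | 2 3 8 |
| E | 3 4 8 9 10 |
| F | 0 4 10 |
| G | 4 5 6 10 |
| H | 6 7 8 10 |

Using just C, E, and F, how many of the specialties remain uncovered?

3

Union of C, E, F = {0, 3, 4, 5, 7, 8, 9, 10}.
Not covered: 1, 2, 6 — 3 specialties.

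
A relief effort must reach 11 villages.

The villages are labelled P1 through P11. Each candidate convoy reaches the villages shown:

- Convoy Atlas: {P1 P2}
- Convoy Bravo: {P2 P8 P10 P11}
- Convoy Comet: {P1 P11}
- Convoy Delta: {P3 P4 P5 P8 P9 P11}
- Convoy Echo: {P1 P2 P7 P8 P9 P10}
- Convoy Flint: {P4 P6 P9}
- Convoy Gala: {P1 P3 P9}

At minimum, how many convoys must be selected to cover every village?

Delta and Echo and Flint together: Delta ∪ Echo ∪ Flint = {P1, P2, P3, P4, P5, P6, P7, P8, P9, P10, P11} — every village is covered.
Only Delta contains P5, so Delta is forced; the remaining 5 villages need at least 2 more convoys (each remaining convoy adds at most 4) — so at least 3 convoys are needed, and 3 is optimal.

3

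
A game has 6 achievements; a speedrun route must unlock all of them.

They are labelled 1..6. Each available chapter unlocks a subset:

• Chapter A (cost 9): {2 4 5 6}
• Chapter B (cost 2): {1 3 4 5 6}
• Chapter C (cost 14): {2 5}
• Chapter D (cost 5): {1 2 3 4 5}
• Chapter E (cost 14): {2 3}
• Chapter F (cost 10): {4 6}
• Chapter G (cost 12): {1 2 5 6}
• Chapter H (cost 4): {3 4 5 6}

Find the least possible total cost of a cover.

B, D together cover every achievement (B ∪ D = {1, 2, 3, 4, 5, 6}); total cost 2 + 5 = 7.
No covering selection has total cost below 7.

7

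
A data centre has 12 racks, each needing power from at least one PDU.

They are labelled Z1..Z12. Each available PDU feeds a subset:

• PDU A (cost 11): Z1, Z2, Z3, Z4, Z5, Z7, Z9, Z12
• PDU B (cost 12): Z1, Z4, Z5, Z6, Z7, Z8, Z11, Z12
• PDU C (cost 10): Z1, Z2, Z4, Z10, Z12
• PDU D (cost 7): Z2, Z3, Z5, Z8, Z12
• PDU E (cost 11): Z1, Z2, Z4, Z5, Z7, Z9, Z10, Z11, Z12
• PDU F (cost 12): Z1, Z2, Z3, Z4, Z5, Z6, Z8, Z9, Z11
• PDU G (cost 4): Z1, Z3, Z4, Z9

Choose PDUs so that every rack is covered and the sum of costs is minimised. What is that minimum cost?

23

E, F together cover every rack (E ∪ F = {Z1, Z2, Z3, Z4, Z5, Z6, Z7, Z8, Z9, Z10, Z11, Z12}); total cost 11 + 12 = 23.
The greedy pick G, D, E, B costs 34; no covering selection beats 23.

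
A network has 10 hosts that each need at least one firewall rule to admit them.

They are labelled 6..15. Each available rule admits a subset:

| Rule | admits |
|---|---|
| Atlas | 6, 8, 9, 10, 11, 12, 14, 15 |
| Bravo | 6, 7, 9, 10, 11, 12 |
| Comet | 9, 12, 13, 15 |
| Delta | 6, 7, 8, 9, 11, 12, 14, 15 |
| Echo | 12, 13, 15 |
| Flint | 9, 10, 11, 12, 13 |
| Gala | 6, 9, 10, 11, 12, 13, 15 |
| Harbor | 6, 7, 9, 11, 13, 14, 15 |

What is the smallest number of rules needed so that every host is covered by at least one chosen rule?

2

Take {Delta, Flint}. Their union is {6, 7, 8, 9, 10, 11, 12, 13, 14, 15}, which is all 10 hosts.
No single rule has all 10 hosts (the largest, Atlas, has 8), so 2 is optimal.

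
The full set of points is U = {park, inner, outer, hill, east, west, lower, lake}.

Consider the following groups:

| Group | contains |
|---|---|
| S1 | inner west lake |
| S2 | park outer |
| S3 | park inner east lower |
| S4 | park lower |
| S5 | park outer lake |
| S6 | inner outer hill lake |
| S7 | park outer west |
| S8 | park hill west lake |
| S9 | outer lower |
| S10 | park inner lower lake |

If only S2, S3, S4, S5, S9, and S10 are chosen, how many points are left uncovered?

2

Union of S2, S3, S4, S5, S9, S10 = {park, inner, outer, east, lower, lake}.
Not covered: hill, west — 2 points.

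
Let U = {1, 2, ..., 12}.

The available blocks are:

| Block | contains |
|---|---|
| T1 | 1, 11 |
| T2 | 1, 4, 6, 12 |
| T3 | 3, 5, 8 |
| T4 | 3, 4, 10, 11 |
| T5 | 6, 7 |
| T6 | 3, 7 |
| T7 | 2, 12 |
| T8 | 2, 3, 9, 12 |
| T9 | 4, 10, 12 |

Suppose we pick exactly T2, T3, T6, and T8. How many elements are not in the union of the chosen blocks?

Union of T2, T3, T6, T8 = {1, 2, 3, 4, 5, 6, 7, 8, 9, 12}.
Not covered: 10, 11 — 2 elements.

2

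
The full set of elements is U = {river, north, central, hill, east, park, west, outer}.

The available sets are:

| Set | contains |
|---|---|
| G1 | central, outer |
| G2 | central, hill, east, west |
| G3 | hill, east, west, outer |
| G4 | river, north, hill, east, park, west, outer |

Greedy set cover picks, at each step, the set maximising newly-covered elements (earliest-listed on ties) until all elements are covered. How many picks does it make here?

Greedy: pick G4 (covers 7 new) → pick G1 (covers 1 new). Total picks: 2.

2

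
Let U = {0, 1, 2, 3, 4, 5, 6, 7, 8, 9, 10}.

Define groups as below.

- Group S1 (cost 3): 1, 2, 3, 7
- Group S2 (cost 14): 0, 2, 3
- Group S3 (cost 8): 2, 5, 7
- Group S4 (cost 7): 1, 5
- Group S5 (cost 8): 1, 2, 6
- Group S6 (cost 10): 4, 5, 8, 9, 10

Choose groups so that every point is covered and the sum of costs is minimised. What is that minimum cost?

35

S1, S2, S5, S6 together cover every point (S1 ∪ S2 ∪ S5 ∪ S6 = {0, 1, 2, 3, 4, 5, 6, 7, 8, 9, 10}); total cost 3 + 14 + 8 + 10 = 35.
No covering selection has total cost below 35.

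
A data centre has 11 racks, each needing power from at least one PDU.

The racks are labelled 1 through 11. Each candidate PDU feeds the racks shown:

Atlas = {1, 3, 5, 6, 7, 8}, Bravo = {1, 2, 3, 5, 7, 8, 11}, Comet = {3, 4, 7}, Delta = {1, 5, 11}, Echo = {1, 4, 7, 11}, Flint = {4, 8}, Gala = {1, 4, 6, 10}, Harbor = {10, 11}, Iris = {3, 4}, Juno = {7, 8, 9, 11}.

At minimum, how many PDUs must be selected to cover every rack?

3

Bravo and Gala and Juno together: Bravo ∪ Gala ∪ Juno = {1, 2, 3, 4, 5, 6, 7, 8, 9, 10, 11} — every rack is covered.
Only Bravo contains 2, so Bravo is forced; the remaining 4 racks need at least 2 more PDUs (each remaining PDU adds at most 3) — so at least 3 PDUs are needed, and 3 is optimal.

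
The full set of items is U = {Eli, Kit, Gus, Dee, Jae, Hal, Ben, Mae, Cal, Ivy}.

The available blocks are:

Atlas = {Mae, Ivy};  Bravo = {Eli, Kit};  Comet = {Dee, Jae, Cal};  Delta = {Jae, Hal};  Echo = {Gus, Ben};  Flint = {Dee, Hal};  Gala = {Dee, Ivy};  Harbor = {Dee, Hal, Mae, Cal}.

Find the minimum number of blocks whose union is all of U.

Bravo, Comet, Echo, Gala, and Harbor cover everything between them: the union {Eli, Kit, Gus, Dee, Jae, Hal, Ben, Mae, Cal, Ivy} is all of U.
No 4 of the 8 blocks cover everything (all 70 combinations miss at least one item), so 5 is optimal.

5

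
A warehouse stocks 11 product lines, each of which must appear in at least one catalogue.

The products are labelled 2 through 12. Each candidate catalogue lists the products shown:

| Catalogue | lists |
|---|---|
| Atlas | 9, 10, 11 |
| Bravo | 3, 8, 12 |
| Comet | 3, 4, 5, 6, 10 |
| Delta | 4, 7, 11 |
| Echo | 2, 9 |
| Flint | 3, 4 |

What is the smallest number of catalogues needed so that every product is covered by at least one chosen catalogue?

Take {Bravo, Comet, Delta, Echo}. Their union is {2, 3, 4, 5, 6, 7, 8, 9, 10, 11, 12}, which is all 11 products.
Only Comet contains 5, so Comet is forced; the remaining 6 products need at least 3 more catalogues (each remaining catalogue adds at most 2) — so at least 4 catalogues are needed, and 4 is optimal.

4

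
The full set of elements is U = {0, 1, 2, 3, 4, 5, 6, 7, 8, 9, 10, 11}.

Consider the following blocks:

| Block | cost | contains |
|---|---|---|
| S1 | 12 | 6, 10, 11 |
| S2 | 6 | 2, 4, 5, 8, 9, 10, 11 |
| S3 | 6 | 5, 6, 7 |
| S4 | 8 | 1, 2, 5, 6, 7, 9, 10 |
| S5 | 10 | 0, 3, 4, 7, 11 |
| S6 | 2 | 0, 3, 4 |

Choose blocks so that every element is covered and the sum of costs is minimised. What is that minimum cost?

16

S2, S4, S6 together cover every element (S2 ∪ S4 ∪ S6 = {0, 1, 2, 3, 4, 5, 6, 7, 8, 9, 10, 11}); total cost 6 + 8 + 2 = 16.
No covering selection has total cost below 16.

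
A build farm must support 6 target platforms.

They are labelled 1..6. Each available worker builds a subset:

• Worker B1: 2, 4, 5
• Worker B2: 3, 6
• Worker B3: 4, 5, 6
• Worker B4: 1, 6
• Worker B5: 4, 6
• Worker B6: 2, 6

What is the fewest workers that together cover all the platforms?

3

B1 and B2 and B4 together: B1 ∪ B2 ∪ B4 = {1, 2, 3, 4, 5, 6} — every platform is covered.
Only B4 contains 1, so B4 is forced; the remaining 4 platforms need at least 2 more workers (each remaining worker adds at most 3) — so at least 3 workers are needed, and 3 is optimal.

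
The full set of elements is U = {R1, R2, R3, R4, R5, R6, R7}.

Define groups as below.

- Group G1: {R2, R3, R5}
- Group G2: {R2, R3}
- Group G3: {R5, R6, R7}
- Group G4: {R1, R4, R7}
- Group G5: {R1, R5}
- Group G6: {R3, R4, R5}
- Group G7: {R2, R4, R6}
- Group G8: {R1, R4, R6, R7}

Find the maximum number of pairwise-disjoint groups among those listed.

2

G2, G3 are pairwise disjoint (G2={R2,R3}; G3={R5,R6,R7}).
Every remaining group overlaps one of these, and no 3 of the listed groups are pairwise disjoint, so 2 is the maximum.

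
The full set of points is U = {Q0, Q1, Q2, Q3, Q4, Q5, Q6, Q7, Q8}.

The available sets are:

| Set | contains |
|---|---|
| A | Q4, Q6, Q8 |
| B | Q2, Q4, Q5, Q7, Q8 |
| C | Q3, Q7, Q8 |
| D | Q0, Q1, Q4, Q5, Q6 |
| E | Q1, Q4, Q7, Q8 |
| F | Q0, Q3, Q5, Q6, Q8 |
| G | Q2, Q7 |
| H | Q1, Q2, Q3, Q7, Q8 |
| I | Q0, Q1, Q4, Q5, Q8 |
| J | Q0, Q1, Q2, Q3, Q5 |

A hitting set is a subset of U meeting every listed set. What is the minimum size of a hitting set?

Take T = {Q1, Q6, Q7}. Each listed set contains at least one of these, so T is a hitting set of size 3.
No choice of 2 points meets every set, so 3 is the minimum.

3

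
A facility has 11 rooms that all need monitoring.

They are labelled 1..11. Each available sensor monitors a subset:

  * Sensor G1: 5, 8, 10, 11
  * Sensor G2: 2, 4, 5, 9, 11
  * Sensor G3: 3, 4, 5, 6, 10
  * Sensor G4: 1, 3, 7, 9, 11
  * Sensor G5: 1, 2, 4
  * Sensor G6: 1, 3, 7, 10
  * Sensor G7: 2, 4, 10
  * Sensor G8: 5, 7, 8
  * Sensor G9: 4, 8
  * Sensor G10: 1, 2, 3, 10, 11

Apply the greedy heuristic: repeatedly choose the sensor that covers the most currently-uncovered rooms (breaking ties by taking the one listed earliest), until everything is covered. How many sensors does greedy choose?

Greedy: pick G2 (covers 5 new) → pick G6 (covers 4 new) → pick G1 (covers 1 new) → pick G3 (covers 1 new). Total picks: 4.

4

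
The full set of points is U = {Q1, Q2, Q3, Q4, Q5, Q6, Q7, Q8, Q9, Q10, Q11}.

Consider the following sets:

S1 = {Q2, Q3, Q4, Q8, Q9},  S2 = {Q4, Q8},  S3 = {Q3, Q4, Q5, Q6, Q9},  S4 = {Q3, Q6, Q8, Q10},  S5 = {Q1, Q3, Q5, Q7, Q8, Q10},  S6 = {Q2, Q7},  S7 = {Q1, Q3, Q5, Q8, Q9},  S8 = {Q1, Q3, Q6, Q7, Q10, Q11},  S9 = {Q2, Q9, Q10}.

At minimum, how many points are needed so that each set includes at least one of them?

3

H = {Q2, Q3, Q4} meets every set (each contains at least one member of H), and |H| = 3.
No choice of 2 points meets every set, so 3 is the minimum.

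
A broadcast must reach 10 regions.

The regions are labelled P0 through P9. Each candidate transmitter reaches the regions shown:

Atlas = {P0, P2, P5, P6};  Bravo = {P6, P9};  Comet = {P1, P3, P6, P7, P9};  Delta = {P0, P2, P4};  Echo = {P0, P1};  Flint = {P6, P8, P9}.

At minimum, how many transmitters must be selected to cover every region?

4

Atlas and Comet and Delta and Flint together: Atlas ∪ Comet ∪ Delta ∪ Flint = {P0, P1, P2, P3, P4, P5, P6, P7, P8, P9} — every region is covered.
Only Flint contains P8, so Flint is forced; the remaining 7 regions need at least 3 more transmitters (each remaining transmitter adds at most 3) — so at least 4 transmitters are needed, and 4 is optimal.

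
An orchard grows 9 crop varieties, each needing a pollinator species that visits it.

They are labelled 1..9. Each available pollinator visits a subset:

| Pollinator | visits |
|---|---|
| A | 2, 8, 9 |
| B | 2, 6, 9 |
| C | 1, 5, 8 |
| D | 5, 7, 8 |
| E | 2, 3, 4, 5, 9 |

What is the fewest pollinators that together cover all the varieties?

Take {B, C, D, E}. Their union is {1, 2, 3, 4, 5, 6, 7, 8, 9}, which is all 9 varieties.
No 3 of the 5 pollinators cover everything (all 10 combinations miss at least one variety), so 4 is optimal.

4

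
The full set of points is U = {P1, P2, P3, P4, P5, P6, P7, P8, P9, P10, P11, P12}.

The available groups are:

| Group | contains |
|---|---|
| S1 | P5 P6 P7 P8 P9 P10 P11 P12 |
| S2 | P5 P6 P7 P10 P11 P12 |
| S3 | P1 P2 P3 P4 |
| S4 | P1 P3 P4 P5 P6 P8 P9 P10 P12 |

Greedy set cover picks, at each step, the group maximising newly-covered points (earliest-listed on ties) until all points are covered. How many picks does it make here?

Greedy: pick S4 (covers 9 new) → pick S1 (covers 2 new) → pick S3 (covers 1 new). Total picks: 3.
(The true minimum cover uses only 2 groups, so greedy is not optimal here.)

3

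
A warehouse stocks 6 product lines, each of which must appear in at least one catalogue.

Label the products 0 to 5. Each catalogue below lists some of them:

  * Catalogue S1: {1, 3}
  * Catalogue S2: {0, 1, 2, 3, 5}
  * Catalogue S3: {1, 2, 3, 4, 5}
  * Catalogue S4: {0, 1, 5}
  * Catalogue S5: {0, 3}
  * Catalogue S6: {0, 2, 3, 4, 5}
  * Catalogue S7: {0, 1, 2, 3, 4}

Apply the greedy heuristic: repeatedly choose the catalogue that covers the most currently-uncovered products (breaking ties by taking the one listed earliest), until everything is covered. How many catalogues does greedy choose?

2

Greedy: pick S2 (covers 5 new) → pick S3 (covers 1 new). Total picks: 2.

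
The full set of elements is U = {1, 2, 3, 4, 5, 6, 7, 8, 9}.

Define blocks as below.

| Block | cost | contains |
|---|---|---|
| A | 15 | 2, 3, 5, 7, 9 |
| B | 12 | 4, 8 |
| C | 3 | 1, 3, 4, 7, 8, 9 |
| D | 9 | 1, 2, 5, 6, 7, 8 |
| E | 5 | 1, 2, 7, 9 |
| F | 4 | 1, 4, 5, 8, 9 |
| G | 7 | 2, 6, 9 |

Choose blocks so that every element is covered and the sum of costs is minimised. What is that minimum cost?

12

C, D together cover every element (C ∪ D = {1, 2, 3, 4, 5, 6, 7, 8, 9}); total cost 3 + 9 = 12.
No covering selection has total cost below 12.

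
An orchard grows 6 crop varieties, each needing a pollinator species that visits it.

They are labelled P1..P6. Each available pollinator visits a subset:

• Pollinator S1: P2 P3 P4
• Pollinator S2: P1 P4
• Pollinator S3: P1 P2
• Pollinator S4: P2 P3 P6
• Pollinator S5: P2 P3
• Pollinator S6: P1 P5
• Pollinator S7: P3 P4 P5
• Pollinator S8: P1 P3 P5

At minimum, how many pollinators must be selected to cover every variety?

Take {S1, S4, S8}. Their union is {P1, P2, P3, P4, P5, P6}, which is all 6 varieties.
Only S4 contains P6, so S4 is forced; the remaining 3 varieties need at least 2 more pollinators (each remaining pollinator adds at most 2) — so at least 3 pollinators are needed, and 3 is optimal.

3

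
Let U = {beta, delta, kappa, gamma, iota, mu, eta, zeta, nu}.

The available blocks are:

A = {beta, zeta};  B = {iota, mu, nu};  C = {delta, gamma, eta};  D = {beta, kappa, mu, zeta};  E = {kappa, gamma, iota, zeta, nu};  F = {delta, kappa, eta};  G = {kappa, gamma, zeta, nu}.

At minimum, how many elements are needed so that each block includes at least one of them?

H = {delta, mu, zeta} meets every block (each contains at least one member of H), and |H| = 3.
The blocks A, B, C are pairwise disjoint, so any hitting set needs a separate element for each — at least 3. Hence 3 is optimal.

3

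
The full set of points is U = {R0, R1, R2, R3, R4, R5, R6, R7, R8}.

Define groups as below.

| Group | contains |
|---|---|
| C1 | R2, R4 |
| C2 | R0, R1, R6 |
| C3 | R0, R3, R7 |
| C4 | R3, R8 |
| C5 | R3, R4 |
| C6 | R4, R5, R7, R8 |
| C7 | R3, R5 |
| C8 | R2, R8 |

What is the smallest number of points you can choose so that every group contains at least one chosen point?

The 4 points {R0, R2, R3, R7} hit every group.
No choice of 3 points meets every group, so 4 is the minimum.

4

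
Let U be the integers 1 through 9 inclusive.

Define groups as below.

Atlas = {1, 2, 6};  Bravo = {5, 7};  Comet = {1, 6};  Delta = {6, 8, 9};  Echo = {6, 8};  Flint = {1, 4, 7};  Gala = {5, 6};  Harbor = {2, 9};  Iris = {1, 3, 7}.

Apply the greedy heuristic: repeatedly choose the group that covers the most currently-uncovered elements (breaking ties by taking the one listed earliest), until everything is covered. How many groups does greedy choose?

Greedy: pick Atlas (covers 3 new) → pick Bravo (covers 2 new) → pick Delta (covers 2 new) → pick Flint (covers 1 new) → pick Iris (covers 1 new). Total picks: 5.

5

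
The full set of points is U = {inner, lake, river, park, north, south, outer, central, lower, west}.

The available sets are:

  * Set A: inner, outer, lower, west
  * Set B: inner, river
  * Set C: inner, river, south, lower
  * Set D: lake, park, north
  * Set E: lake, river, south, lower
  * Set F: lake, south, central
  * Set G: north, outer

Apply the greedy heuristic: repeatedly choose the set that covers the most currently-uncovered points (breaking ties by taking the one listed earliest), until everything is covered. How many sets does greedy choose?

4

Greedy: pick A (covers 4 new) → pick D (covers 3 new) → pick C (covers 2 new) → pick F (covers 1 new). Total picks: 4.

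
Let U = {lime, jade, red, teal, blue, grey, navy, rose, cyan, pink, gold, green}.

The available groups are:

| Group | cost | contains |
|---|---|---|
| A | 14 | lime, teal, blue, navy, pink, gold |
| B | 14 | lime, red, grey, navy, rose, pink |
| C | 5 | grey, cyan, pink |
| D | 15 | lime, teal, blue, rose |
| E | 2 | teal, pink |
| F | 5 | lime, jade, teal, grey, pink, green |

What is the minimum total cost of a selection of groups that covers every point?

38

A, B, C, F together cover every point (A ∪ B ∪ C ∪ F = {lime, jade, red, teal, blue, grey, navy, rose, cyan, pink, gold, green}); total cost 14 + 14 + 5 + 5 = 38.
No covering selection has total cost below 38.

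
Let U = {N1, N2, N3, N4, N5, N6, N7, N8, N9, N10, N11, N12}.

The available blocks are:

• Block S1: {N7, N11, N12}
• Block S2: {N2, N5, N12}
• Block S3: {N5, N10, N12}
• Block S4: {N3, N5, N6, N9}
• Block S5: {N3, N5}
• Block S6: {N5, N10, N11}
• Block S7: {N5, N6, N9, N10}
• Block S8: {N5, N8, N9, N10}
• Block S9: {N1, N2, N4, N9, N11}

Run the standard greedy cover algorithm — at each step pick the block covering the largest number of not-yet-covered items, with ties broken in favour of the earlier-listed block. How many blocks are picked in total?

5

Greedy: pick S9 (covers 5 new) → pick S3 (covers 3 new) → pick S4 (covers 2 new) → pick S1 (covers 1 new) → pick S8 (covers 1 new). Total picks: 5.
(The true minimum cover uses only 4 blocks, so greedy is not optimal here.)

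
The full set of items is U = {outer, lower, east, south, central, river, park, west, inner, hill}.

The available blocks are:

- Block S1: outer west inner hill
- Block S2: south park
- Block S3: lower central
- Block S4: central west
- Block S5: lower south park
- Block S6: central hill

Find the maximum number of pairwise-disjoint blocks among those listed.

3

S1, S2, S3 are pairwise disjoint (S1={outer,west,inner,hill}; S2={south,park}; S3={lower,central}).
Every remaining block overlaps one of these, and no 4 of the listed blocks are pairwise disjoint, so 3 is the maximum.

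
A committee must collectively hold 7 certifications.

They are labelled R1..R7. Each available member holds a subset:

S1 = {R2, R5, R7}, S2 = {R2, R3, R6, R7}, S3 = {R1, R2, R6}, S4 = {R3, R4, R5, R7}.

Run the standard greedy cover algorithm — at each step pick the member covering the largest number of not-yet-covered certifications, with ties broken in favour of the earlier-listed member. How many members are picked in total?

3

Greedy: pick S2 (covers 4 new) → pick S4 (covers 2 new) → pick S3 (covers 1 new). Total picks: 3.
(The true minimum cover uses only 2 members, so greedy is not optimal here.)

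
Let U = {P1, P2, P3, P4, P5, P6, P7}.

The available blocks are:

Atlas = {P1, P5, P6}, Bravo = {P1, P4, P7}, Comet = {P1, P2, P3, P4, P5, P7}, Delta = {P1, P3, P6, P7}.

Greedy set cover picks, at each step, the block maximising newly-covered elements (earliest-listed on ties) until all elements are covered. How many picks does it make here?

2

Greedy: pick Comet (covers 6 new) → pick Atlas (covers 1 new). Total picks: 2.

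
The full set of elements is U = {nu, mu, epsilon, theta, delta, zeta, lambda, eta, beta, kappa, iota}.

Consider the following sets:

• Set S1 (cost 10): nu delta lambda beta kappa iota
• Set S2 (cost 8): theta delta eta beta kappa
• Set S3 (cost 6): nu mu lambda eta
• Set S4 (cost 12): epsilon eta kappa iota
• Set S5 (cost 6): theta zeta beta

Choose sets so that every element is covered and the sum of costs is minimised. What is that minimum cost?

32

S2, S3, S4, S5 together cover every element (S2 ∪ S3 ∪ S4 ∪ S5 = {nu, mu, epsilon, theta, delta, zeta, lambda, eta, beta, kappa, iota}); total cost 8 + 6 + 12 + 6 = 32.
No covering selection has total cost below 32.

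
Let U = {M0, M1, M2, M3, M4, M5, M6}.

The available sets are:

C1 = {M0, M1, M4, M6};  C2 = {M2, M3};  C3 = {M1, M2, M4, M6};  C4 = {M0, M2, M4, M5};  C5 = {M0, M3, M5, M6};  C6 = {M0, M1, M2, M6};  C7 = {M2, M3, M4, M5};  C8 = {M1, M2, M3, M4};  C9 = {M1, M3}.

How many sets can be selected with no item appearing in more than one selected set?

C4, C9 are pairwise disjoint (C4={M0,M2,M4,M5}; C9={M1,M3}).
Every remaining set overlaps one of these, and no 3 of the listed sets are pairwise disjoint, so 2 is the maximum.

2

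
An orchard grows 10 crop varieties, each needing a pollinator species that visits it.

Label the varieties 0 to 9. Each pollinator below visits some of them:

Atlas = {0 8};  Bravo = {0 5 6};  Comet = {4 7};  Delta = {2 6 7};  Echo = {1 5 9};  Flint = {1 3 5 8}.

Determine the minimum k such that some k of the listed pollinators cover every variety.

5

Take {Atlas, Comet, Delta, Echo, Flint}. Their union is {0, 1, 2, 3, 4, 5, 6, 7, 8, 9}, which is all 10 varieties.
No 4 of the 6 pollinators cover everything (all 15 combinations miss at least one variety), so 5 is optimal.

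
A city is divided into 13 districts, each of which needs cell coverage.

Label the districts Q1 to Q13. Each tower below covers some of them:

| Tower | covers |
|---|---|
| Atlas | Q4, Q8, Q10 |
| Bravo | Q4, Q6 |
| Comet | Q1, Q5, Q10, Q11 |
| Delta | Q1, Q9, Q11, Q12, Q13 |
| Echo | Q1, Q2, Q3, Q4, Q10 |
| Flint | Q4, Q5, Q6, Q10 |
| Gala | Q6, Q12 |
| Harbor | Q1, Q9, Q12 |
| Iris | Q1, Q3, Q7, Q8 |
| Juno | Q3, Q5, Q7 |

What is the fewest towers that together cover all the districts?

4

Delta and Echo and Flint and Iris together: Delta ∪ Echo ∪ Flint ∪ Iris = {Q1, Q2, Q3, Q4, Q5, Q6, Q7, Q8, Q9, Q10, Q11, Q12, Q13} — every district is covered.
No 3 of the 10 towers cover everything (all 120 combinations miss at least one district), so 4 is optimal.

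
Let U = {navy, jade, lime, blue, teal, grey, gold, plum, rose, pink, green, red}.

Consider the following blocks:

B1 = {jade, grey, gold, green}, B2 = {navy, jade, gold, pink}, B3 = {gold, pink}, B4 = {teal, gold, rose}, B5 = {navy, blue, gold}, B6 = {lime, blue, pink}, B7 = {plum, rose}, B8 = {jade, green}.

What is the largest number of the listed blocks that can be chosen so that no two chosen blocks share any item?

B6, B7, B8 are pairwise disjoint (B6={lime,blue,pink}; B7={plum,rose}; B8={jade,green}).
Every remaining block overlaps one of these, and no 4 of the listed blocks are pairwise disjoint, so 3 is the maximum.

3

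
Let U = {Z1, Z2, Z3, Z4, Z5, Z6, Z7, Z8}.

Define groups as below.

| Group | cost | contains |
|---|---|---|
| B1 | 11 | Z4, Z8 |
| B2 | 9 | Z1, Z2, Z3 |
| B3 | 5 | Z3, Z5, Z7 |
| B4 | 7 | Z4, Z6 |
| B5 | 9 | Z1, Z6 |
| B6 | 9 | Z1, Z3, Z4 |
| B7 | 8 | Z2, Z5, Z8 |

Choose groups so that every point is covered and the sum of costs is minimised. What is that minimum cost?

29

B3, B4, B5, B7 together cover every point (B3 ∪ B4 ∪ B5 ∪ B7 = {Z1, Z2, Z3, Z4, Z5, Z6, Z7, Z8}); total cost 5 + 7 + 9 + 8 = 29.
No covering selection has total cost below 29.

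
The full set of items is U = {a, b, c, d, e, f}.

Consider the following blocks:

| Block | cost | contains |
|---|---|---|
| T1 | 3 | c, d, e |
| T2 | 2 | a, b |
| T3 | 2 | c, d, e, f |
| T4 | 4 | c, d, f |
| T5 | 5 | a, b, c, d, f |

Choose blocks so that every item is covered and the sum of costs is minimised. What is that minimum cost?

T2, T3 together cover every item (T2 ∪ T3 = {a, b, c, d, e, f}); total cost 2 + 2 = 4.
No covering selection has total cost below 4.

4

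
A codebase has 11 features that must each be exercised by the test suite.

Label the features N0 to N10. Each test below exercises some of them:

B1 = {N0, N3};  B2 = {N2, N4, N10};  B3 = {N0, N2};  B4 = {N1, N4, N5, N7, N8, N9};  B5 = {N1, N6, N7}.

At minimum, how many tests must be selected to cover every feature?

4

B1 and B2 and B4 and B5 together: B1 ∪ B2 ∪ B4 ∪ B5 = {N0, N1, N2, N3, N4, N5, N6, N7, N8, N9, N10} — every feature is covered.
Only B4 contains N5, so B4 is forced; the remaining 5 features need at least 3 more tests (each remaining test adds at most 2) — so at least 4 tests are needed, and 4 is optimal.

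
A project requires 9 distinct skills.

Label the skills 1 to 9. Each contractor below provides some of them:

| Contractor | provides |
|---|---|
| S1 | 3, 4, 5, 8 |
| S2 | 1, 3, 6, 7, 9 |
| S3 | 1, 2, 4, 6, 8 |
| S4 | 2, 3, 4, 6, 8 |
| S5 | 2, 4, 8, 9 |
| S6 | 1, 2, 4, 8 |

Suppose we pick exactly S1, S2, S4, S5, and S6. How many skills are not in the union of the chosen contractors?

0

Union of S1, S2, S4, S5, S6 = {1, 2, 3, 4, 5, 6, 7, 8, 9} — that's every skill, so 0 are uncovered.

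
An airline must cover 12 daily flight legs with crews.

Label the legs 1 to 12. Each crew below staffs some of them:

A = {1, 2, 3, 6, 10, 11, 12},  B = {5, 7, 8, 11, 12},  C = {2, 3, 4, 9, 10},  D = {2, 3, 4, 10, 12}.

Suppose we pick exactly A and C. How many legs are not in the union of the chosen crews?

Union of A, C = {1, 2, 3, 4, 6, 9, 10, 11, 12}.
Not covered: 5, 7, 8 — 3 legs.

3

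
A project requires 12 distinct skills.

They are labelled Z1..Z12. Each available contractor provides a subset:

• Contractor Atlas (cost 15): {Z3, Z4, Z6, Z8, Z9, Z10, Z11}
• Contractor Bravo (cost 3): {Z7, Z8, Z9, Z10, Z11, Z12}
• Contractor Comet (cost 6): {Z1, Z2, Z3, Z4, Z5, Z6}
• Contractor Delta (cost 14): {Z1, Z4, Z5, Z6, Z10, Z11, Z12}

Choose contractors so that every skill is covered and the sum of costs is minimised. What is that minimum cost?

Bravo, Comet together cover every skill (Bravo ∪ Comet = {Z1, Z2, Z3, Z4, Z5, Z6, Z7, Z8, Z9, Z10, Z11, Z12}); total cost 3 + 6 = 9.
No covering selection has total cost below 9.

9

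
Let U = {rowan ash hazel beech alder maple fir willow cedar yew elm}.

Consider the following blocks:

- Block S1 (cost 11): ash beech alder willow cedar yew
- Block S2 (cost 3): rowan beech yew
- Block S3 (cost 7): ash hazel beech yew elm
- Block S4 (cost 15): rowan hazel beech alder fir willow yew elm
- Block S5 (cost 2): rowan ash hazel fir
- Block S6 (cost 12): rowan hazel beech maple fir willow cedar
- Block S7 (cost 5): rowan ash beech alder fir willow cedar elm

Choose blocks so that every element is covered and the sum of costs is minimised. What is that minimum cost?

20

S2, S6, S7 together cover every element (S2 ∪ S6 ∪ S7 = {rowan, ash, hazel, beech, alder, maple, fir, willow, cedar, yew, elm}); total cost 3 + 12 + 5 = 20.
The greedy pick S5, S7, S2, S6 costs 22; no covering selection beats 20.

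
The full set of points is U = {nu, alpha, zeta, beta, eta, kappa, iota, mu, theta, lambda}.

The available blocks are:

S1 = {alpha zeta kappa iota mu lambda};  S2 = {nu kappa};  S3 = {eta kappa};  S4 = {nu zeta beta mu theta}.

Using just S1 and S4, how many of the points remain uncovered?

1

Union of S1, S4 = {nu, alpha, zeta, beta, kappa, iota, mu, theta, lambda}.
Not covered: eta — 1 point.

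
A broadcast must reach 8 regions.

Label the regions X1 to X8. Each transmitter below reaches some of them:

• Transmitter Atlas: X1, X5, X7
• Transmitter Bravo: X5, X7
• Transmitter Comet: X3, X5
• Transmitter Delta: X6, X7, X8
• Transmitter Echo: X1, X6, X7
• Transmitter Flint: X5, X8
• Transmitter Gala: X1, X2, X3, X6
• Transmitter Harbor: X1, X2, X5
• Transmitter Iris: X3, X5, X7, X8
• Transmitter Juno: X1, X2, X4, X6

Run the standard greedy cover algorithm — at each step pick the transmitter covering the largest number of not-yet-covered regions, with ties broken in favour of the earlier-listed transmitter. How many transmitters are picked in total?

3

Greedy: pick Gala (covers 4 new) → pick Iris (covers 3 new) → pick Juno (covers 1 new). Total picks: 3.
(The true minimum cover uses only 2 transmitters, so greedy is not optimal here.)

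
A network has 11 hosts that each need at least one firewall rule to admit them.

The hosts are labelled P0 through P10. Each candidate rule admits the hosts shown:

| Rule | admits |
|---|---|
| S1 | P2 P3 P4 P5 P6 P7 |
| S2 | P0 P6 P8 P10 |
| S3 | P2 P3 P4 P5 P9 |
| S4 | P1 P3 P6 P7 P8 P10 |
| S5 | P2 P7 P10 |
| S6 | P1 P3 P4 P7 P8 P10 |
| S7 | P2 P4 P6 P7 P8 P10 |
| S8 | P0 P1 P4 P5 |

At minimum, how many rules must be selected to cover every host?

S3 and S4 and S8 together: S3 ∪ S4 ∪ S8 = {P0, P1, P2, P3, P4, P5, P6, P7, P8, P9, P10} — every host is covered.
Only S3 contains P9, so S3 is forced; the remaining 6 hosts need at least 2 more rules (each remaining rule adds at most 5) — so at least 3 rules are needed, and 3 is optimal.

3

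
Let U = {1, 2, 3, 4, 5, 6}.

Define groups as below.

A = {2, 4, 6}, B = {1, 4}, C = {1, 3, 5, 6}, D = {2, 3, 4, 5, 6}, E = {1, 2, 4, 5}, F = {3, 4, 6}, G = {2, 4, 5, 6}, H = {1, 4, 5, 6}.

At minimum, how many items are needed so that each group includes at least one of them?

Take T = {4, 5}. Each listed group contains at least one of these, so T is a hitting set of size 2.
No single item lies in every group, so at least 2 are needed and 2 is optimal.

2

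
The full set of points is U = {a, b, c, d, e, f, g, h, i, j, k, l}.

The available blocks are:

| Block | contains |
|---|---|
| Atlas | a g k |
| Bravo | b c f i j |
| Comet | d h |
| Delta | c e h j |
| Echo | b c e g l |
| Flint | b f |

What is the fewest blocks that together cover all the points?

4

Atlas, Bravo, Comet, and Echo cover everything between them: the union {a, b, c, d, e, f, g, h, i, j, k, l} is all of U.
Only Bravo contains i, so Bravo is forced; the remaining 7 points need at least 3 more blocks (each remaining block adds at most 3) — so at least 4 blocks are needed, and 4 is optimal.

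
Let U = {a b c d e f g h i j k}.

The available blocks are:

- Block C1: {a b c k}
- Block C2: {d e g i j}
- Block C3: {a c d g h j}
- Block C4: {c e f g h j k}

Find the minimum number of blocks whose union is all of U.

3

C1, C2, and C4 cover everything between them: the union {a, b, c, d, e, f, g, h, i, j, k} is all of U.
Only C1 contains b, so C1 is forced; the remaining 7 items need at least 2 more blocks (each remaining block adds at most 5) — so at least 3 blocks are needed, and 3 is optimal.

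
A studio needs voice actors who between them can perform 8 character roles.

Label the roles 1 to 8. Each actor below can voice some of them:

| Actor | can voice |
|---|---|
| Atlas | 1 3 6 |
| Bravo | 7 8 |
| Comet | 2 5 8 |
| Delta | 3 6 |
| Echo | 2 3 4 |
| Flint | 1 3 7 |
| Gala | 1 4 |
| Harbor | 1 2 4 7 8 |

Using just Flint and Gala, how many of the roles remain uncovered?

4

Union of Flint, Gala = {1, 3, 4, 7}.
Not covered: 2, 5, 6, 8 — 4 roles.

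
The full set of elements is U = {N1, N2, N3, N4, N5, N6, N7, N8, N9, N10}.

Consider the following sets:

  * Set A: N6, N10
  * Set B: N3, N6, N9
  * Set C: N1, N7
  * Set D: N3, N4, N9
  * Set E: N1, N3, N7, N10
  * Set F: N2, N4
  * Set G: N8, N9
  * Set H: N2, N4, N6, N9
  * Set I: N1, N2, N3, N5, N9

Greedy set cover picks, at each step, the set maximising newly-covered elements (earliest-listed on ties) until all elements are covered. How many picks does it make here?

Greedy: pick I (covers 5 new) → pick A (covers 2 new) → pick C (covers 1 new) → pick D (covers 1 new) → pick G (covers 1 new). Total picks: 5.
(The true minimum cover uses only 4 sets, so greedy is not optimal here.)

5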